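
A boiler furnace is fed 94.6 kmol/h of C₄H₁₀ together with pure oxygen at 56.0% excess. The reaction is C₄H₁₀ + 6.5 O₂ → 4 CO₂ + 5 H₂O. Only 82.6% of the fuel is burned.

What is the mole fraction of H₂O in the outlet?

Stoichiometric O₂ = 6.5 × 94.6 = 614.9 kmol/h; O₂ fed = 614.9 × 1.560 = 959.2 kmol/h.
Fuel reacted = 0.826 × 94.6 → ξ = 78.14 kmol/h.
Outlet (n = n₀ + ν ξ):
  C₄H₁₀: 94.6 − 1(78.14) = 16.46
  O₂: 959.2 − 6.5(78.14) = 451.3
  CO₂: 0 + 4(78.14) = 312.6
  H₂O: 0 + 5(78.14) = 390.7
Total out = 1171 kmol/h; y_H₂O = 390.7 / 1171 = 0.3336.

0.334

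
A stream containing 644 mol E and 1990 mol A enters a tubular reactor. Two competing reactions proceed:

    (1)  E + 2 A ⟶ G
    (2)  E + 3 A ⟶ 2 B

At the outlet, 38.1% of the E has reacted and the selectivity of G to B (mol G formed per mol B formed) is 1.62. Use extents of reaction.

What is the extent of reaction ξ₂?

Conversion of E: E consumed = 0.381 × 644 = 245.4 mol = 1ξ₁ + 1ξ₂.
Selectivity: 1ξ₁ / (2ξ₂) = 1.62 → ξ₁ = 3.24 ξ₂.
Substitute: (1·3.24 + 1) ξ₂ = 245.4 → ξ₂ = 57.87 mol, ξ₁ = 187.5 mol.
Outlet amounts (n = n₀ + Σ ν·ξ):
  E: 644 − 1(187.5) − 1(57.87) = 398.6
  A: 1990 − 2(187.5) − 3(57.87) = 1441
  G: 0 + 1(187.5) = 187.5
  B: 0 + 2(57.87) = 115.7

ξ₂ = 57.9 mol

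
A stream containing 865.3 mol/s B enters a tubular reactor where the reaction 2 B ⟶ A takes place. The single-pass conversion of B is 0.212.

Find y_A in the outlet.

0.119

B reacted = 0.212 × 865.3 = 183.4 mol/s; ν_B = −2, so ξ = 183.4/2 = 91.72 mol/s.
Outlet amounts (n = n₀ + ν ξ):
  B: 865.3 − 2(91.72) = 681.9
  A: 0 + 1(91.72) = 91.72
Total out = 773.6 mol/s; y_A = 91.72 / 773.6 = 0.1186.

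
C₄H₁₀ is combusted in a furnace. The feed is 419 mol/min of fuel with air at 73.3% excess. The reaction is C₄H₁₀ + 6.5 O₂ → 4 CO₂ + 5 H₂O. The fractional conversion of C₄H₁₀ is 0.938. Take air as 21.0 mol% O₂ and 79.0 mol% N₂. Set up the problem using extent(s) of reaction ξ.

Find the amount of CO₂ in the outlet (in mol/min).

Stoichiometric O₂ = 6.5 × 419 = 2724 mol/min; O₂ fed = 2724 × 1.733 = 4720 mol/min.
N₂ fed = 4720 × 79/21 = 17760 mol/min.
Fuel reacted = 0.938 × 419 → ξ = 393 mol/min.
Outlet (n = n₀ + ν ξ):
  C₄H₁₀: 419 − 1(393) = 25.98
  O₂: 4720 − 6.5(393) = 2165
  N₂: 17760 (inert)
  CO₂: 0 + 4(393) = 1572
  H₂O: 0 + 5(393) = 1965

1570 mol/min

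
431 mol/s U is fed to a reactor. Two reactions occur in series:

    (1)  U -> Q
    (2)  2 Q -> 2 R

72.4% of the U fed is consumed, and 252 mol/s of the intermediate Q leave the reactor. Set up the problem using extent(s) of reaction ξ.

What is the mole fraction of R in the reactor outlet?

Conversion of U: U consumed = 1ξ₁ = 0.724 × 431 → ξ₁ = 312 mol/s.
Q balance: n_Q = 0 + 1ξ₁ − 2ξ₂ = 252 → ξ₂ = (1·312 − 252)/2 = 30.02 mol/s.
Outlet amounts (n = n₀ + Σ ν·ξ):
  U: 431 − 1(312) = 119
  Q: 0 + 1(312) − 2(30.02) = 252
  R: 0 + 2(30.02) = 60.04
Total out = 431 mol/s; y_R = 60.04 / 431 = 0.1393.

0.139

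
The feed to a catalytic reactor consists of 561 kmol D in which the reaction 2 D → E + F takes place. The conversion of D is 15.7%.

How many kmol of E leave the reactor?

44 kmol

D reacted = 0.157 × 561 = 88.08 kmol; ν_D = −2, so ξ = 88.08/2 = 44.04 kmol.
Outlet amounts (n = n₀ + ν ξ):
  D: 561 − 2(44.04) = 472.9
  E: 0 + 1(44.04) = 44.04
  F: 0 + 1(44.04) = 44.04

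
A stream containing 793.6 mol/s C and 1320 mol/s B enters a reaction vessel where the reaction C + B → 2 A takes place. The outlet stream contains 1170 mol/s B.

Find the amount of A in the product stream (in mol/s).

For B: n = n₀ − 1ξ → 1170 = 1320 − 1ξ, giving ξ = 150 mol/s.
Outlet amounts (n = n₀ + ν ξ):
  C: 793.6 − 1(150) = 643.6
  B: 1320 − 1(150) = 1170
  A: 0 + 2(150) = 300

300 mol/s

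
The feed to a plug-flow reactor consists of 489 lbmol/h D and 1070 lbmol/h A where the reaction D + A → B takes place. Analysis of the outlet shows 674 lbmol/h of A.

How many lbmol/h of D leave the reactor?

For A: n = n₀ − 1ξ → 674 = 1070 − 1ξ, giving ξ = 396 lbmol/h.
Outlet amounts (n = n₀ + ν ξ):
  D: 489 − 1(396) = 93
  A: 1070 − 1(396) = 674
  B: 0 + 1(396) = 396

93 lbmol/h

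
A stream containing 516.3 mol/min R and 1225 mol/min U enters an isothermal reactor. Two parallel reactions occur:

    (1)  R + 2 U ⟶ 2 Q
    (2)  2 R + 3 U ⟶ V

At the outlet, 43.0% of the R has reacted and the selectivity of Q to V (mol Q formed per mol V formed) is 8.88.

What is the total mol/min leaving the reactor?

1450 mol/min

Conversion of R: R consumed = 0.43 × 516.3 = 222 mol/min = 1ξ₁ + 2ξ₂.
Selectivity: 2ξ₁ / (1ξ₂) = 8.88 → ξ₁ = 4.44 ξ₂.
Substitute: (1·4.44 + 2) ξ₂ = 222 → ξ₂ = 34.47 mol/min, ξ₁ = 153.1 mol/min.
Outlet amounts (n = n₀ + Σ ν·ξ):
  R: 516.3 − 1(153.1) − 2(34.47) = 294.3
  U: 1225 − 2(153.1) − 3(34.47) = 815.5
  Q: 0 + 2(153.1) = 306.1
  V: 0 + 1(34.47) = 34.47
Total out = 294.3 + 815.5 + 306.1 + 34.47 = 1450 mol/min.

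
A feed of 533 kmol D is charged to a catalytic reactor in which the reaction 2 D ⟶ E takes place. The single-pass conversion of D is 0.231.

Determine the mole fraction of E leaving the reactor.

0.131

D reacted = 0.231 × 533 = 123.1 kmol; ν_D = −2, so ξ = 123.1/2 = 61.56 kmol.
Outlet amounts (n = n₀ + ν ξ):
  D: 533 − 2(61.56) = 409.9
  E: 0 + 1(61.56) = 61.56
Total out = 471.4 kmol; y_E = 61.56 / 471.4 = 0.1306.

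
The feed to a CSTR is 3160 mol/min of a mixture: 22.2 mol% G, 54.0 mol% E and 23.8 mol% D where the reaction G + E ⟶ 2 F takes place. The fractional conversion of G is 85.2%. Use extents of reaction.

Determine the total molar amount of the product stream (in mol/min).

G reacted = 0.852 × 701.5 = 597.7 mol/min; ν_G = −1, so ξ = 597.7/1 = 597.7 mol/min.
Outlet amounts (n = n₀ + ν ξ):
  G: 701.5 − 1(597.7) = 103.8
  E: 1706 − 1(597.7) = 1109
  F: 0 + 2(597.7) = 1195
  D: 752.1 (inert)
Total out = 103.8 + 1109 + 1195 + 752.1 = 3160 mol/min.

3160 mol/min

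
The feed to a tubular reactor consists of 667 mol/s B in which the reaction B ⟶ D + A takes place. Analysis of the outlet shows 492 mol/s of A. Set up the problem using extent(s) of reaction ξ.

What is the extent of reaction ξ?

ξ = 492 mol/s

For A: n = n₀ + 1ξ → 492 = 0 + 1ξ, giving ξ = 492 mol/s.
Outlet amounts (n = n₀ + ν ξ):
  B: 667 − 1(492) = 175
  D: 0 + 1(492) = 492
  A: 0 + 1(492) = 492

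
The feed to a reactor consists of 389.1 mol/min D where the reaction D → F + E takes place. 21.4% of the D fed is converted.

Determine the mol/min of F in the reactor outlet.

D reacted = 0.214 × 389.1 = 83.27 mol/min; ν_D = −1, so ξ = 83.27/1 = 83.27 mol/min.
Outlet amounts (n = n₀ + ν ξ):
  D: 389.1 − 1(83.27) = 305.8
  F: 0 + 1(83.27) = 83.27
  E: 0 + 1(83.27) = 83.27

83.3 mol/min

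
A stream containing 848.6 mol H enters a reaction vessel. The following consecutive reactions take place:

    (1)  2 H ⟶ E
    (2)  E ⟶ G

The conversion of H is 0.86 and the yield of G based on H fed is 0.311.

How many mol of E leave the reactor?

101 mol

Conversion of H: H consumed = 2ξ₁ = 0.86 × 848.6 → ξ₁ = 364.9 mol.
Yield of G: 1ξ₂ / 848.6 = 0.311 → ξ₂ = 263.9 mol.
Outlet amounts (n = n₀ + Σ ν·ξ):
  H: 848.6 − 2(364.9) = 118.8
  E: 0 + 1(364.9) − 1(263.9) = 101
  G: 0 + 1(263.9) = 263.9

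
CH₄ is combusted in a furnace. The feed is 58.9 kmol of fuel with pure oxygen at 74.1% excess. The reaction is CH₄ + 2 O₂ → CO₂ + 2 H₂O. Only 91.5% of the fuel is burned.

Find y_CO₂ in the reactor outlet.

0.204

Stoichiometric O₂ = 2 × 58.9 = 117.8 kmol; O₂ fed = 117.8 × 1.741 = 205.1 kmol.
Fuel reacted = 0.915 × 58.9 → ξ = 53.89 kmol.
Outlet (n = n₀ + ν ξ):
  CH₄: 58.9 − 1(53.89) = 5.006
  O₂: 205.1 − 2(53.89) = 97.3
  CO₂: 0 + 1(53.89) = 53.89
  H₂O: 0 + 2(53.89) = 107.8
Total out = 264 kmol; y_CO₂ = 53.89 / 264 = 0.2041.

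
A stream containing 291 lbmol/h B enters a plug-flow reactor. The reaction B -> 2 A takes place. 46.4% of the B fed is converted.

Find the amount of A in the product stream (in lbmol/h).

270 lbmol/h

B reacted = 0.464 × 291 = 135 lbmol/h; ν_B = −1, so ξ = 135/1 = 135 lbmol/h.
Outlet amounts (n = n₀ + ν ξ):
  B: 291 − 1(135) = 156
  A: 0 + 2(135) = 270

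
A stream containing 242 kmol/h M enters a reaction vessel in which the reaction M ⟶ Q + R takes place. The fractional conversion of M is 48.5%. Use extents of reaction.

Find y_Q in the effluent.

M reacted = 0.485 × 242 = 117.4 kmol/h; ν_M = −1, so ξ = 117.4/1 = 117.4 kmol/h.
Outlet amounts (n = n₀ + ν ξ):
  M: 242 − 1(117.4) = 124.6
  Q: 0 + 1(117.4) = 117.4
  R: 0 + 1(117.4) = 117.4
Total out = 359.4 kmol/h; y_Q = 117.4 / 359.4 = 0.3266.

0.327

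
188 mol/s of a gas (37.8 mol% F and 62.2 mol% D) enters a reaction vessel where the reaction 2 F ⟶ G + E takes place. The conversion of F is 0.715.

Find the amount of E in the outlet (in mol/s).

F reacted = 0.715 × 71.06 = 50.81 mol/s; ν_F = −2, so ξ = 50.81/2 = 25.41 mol/s.
Outlet amounts (n = n₀ + ν ξ):
  F: 71.06 − 2(25.41) = 20.25
  G: 0 + 1(25.41) = 25.41
  E: 0 + 1(25.41) = 25.41
  D: 116.9 (inert)

25.4 mol/s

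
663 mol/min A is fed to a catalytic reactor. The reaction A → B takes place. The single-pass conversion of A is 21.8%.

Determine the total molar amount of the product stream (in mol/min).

A reacted = 0.218 × 663 = 144.5 mol/min; ν_A = −1, so ξ = 144.5/1 = 144.5 mol/min.
Outlet amounts (n = n₀ + ν ξ):
  A: 663 − 1(144.5) = 518.5
  B: 0 + 1(144.5) = 144.5
Total out = 518.5 + 144.5 = 663 mol/min.

663 mol/min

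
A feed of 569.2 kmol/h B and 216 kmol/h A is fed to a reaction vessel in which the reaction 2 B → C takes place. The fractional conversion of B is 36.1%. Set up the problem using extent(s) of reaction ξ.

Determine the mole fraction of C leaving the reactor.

B reacted = 0.361 × 569.2 = 205.5 kmol/h; ν_B = −2, so ξ = 205.5/2 = 102.7 kmol/h.
Outlet amounts (n = n₀ + ν ξ):
  B: 569.2 − 2(102.7) = 363.7
  C: 0 + 1(102.7) = 102.7
  A: 216 (inert)
Total out = 682.5 kmol/h; y_C = 102.7 / 682.5 = 0.1505.

0.151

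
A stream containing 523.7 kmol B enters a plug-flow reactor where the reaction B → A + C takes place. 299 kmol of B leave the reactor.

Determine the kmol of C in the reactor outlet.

225 kmol

For B: n = n₀ − 1ξ → 299 = 523.7 − 1ξ, giving ξ = 224.7 kmol.
Outlet amounts (n = n₀ + ν ξ):
  B: 523.7 − 1(224.7) = 299
  A: 0 + 1(224.7) = 224.7
  C: 0 + 1(224.7) = 224.7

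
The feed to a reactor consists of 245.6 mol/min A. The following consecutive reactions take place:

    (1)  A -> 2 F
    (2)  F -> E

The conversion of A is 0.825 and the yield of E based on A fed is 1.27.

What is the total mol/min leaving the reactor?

Conversion of A: A consumed = 1ξ₁ = 0.825 × 245.6 → ξ₁ = 202.6 mol/min.
Yield of E: 1ξ₂ / 245.6 = 1.27 → ξ₂ = 311.9 mol/min.
Outlet amounts (n = n₀ + Σ ν·ξ):
  A: 245.6 − 1(202.6) = 42.98
  F: 0 + 2(202.6) − 1(311.9) = 93.33
  E: 0 + 1(311.9) = 311.9
Total out = 42.98 + 93.33 + 311.9 = 448.2 mol/min.

448 mol/min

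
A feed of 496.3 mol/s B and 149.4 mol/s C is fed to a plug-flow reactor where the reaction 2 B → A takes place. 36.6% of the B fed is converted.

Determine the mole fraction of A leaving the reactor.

B reacted = 0.366 × 496.3 = 181.6 mol/s; ν_B = −2, so ξ = 181.6/2 = 90.82 mol/s.
Outlet amounts (n = n₀ + ν ξ):
  B: 496.3 − 2(90.82) = 314.7
  A: 0 + 1(90.82) = 90.82
  C: 149.4 (inert)
Total out = 554.9 mol/s; y_A = 90.82 / 554.9 = 0.1637.

0.164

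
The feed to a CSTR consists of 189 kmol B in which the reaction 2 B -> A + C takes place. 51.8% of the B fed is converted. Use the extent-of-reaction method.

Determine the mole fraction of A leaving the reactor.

B reacted = 0.518 × 189 = 97.9 kmol; ν_B = −2, so ξ = 97.9/2 = 48.95 kmol.
Outlet amounts (n = n₀ + ν ξ):
  B: 189 − 2(48.95) = 91.1
  A: 0 + 1(48.95) = 48.95
  C: 0 + 1(48.95) = 48.95
Total out = 189 kmol; y_A = 48.95 / 189 = 0.259.

0.259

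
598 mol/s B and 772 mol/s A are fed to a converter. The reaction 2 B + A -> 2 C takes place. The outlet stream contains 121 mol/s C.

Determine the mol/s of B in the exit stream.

For C: n = n₀ + 2ξ → 121 = 0 + 2ξ, giving ξ = 60.5 mol/s.
Outlet amounts (n = n₀ + ν ξ):
  B: 598 − 2(60.5) = 477
  A: 772 − 1(60.5) = 711.5
  C: 0 + 2(60.5) = 121

477 mol/s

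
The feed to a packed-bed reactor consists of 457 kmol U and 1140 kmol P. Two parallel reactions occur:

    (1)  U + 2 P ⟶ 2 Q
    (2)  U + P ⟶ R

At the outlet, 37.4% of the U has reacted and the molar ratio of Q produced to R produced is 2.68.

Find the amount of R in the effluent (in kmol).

73 kmol

Conversion of U: U consumed = 0.374 × 457 = 170.9 kmol = 1ξ₁ + 1ξ₂.
Selectivity: 2ξ₁ / (1ξ₂) = 2.68 → ξ₁ = 1.34 ξ₂.
Substitute: (1·1.34 + 1) ξ₂ = 170.9 → ξ₂ = 73.04 kmol, ξ₁ = 97.88 kmol.
Outlet amounts (n = n₀ + Σ ν·ξ):
  U: 457 − 1(97.88) − 1(73.04) = 286.1
  P: 1140 − 2(97.88) − 1(73.04) = 871.2
  Q: 0 + 2(97.88) = 195.8
  R: 0 + 1(73.04) = 73.04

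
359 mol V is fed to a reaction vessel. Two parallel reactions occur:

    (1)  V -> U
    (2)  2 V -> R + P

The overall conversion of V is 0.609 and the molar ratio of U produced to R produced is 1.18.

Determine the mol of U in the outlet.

81.1 mol

Conversion of V: V consumed = 0.609 × 359 = 218.6 mol = 1ξ₁ + 2ξ₂.
Selectivity: 1ξ₁ / (1ξ₂) = 1.18 → ξ₁ = 1.18 ξ₂.
Substitute: (1·1.18 + 2) ξ₂ = 218.6 → ξ₂ = 68.75 mol, ξ₁ = 81.13 mol.
Outlet amounts (n = n₀ + Σ ν·ξ):
  V: 359 − 1(81.13) − 2(68.75) = 140.4
  U: 0 + 1(81.13) = 81.13
  R: 0 + 1(68.75) = 68.75
  P: 0 + 1(68.75) = 68.75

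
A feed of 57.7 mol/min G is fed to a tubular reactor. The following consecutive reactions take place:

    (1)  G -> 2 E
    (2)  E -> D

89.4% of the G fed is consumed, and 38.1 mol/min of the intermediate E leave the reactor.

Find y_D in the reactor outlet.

0.595

Conversion of G: G consumed = 1ξ₁ = 0.894 × 57.7 → ξ₁ = 51.58 mol/min.
E balance: n_E = 0 + 2ξ₁ − 1ξ₂ = 38.1 → ξ₂ = (2·51.58 − 38.1)/1 = 65.07 mol/min.
Outlet amounts (n = n₀ + Σ ν·ξ):
  G: 57.7 − 1(51.58) = 6.116
  E: 0 + 2(51.58) − 1(65.07) = 38.1
  D: 0 + 1(65.07) = 65.07
Total out = 109.3 mol/min; y_D = 65.07 / 109.3 = 0.5954.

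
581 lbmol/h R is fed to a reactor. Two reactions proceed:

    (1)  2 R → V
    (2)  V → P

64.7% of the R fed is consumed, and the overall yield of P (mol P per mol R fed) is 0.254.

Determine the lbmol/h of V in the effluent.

40.4 lbmol/h

Conversion of R: R consumed = 2ξ₁ = 0.647 × 581 → ξ₁ = 188 lbmol/h.
Yield of P: 1ξ₂ / 581 = 0.254 → ξ₂ = 147.6 lbmol/h.
Outlet amounts (n = n₀ + Σ ν·ξ):
  R: 581 − 2(188) = 205.1
  V: 0 + 1(188) − 1(147.6) = 40.38
  P: 0 + 1(147.6) = 147.6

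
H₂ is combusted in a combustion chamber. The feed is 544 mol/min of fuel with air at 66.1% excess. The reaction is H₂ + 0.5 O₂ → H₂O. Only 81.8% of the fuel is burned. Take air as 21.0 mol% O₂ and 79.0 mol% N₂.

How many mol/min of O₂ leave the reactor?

Stoichiometric O₂ = 0.5 × 544 = 272 mol/min; O₂ fed = 272 × 1.661 = 451.8 mol/min.
N₂ fed = 451.8 × 79/21 = 1700 mol/min.
Fuel reacted = 0.818 × 544 → ξ = 445 mol/min.
Outlet (n = n₀ + ν ξ):
  H₂: 544 − 1(445) = 99.01
  O₂: 451.8 − 0.5(445) = 229.3
  N₂: 1700 (inert)
  H₂O: 0 + 1(445) = 445

229 mol/min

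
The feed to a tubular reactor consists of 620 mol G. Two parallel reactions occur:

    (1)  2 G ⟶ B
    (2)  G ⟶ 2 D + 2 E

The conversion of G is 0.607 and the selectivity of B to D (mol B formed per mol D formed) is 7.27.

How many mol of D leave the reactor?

25 mol

Conversion of G: G consumed = 0.607 × 620 = 376.3 mol = 2ξ₁ + 1ξ₂.
Selectivity: 1ξ₁ / (2ξ₂) = 7.27 → ξ₁ = 14.54 ξ₂.
Substitute: (2·14.54 + 1) ξ₂ = 376.3 → ξ₂ = 12.51 mol, ξ₁ = 181.9 mol.
Outlet amounts (n = n₀ + Σ ν·ξ):
  G: 620 − 2(181.9) − 1(12.51) = 243.7
  B: 0 + 1(181.9) = 181.9
  D: 0 + 2(12.51) = 25.02
  E: 0 + 2(12.51) = 25.02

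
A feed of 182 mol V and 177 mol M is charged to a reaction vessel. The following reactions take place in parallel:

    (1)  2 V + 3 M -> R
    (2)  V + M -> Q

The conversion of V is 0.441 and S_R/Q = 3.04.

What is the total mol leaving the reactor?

210 mol

Conversion of V: V consumed = 0.441 × 182 = 80.26 mol = 2ξ₁ + 1ξ₂.
Selectivity: 1ξ₁ / (1ξ₂) = 3.04 → ξ₁ = 3.04 ξ₂.
Substitute: (2·3.04 + 1) ξ₂ = 80.26 → ξ₂ = 11.34 mol, ξ₁ = 34.46 mol.
Outlet amounts (n = n₀ + Σ ν·ξ):
  V: 182 − 2(34.46) − 1(11.34) = 101.7
  M: 177 − 3(34.46) − 1(11.34) = 62.28
  R: 0 + 1(34.46) = 34.46
  Q: 0 + 1(11.34) = 11.34
Total out = 101.7 + 62.28 + 34.46 + 11.34 = 209.8 mol.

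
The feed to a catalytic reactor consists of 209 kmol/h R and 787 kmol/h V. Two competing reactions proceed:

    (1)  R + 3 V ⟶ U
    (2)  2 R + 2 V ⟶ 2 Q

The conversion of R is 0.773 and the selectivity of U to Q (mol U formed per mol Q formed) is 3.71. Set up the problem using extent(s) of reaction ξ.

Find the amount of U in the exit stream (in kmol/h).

127 kmol/h

Conversion of R: R consumed = 0.773 × 209 = 161.6 kmol/h = 1ξ₁ + 2ξ₂.
Selectivity: 1ξ₁ / (2ξ₂) = 3.71 → ξ₁ = 7.42 ξ₂.
Substitute: (1·7.42 + 2) ξ₂ = 161.6 → ξ₂ = 17.15 kmol/h, ξ₁ = 127.3 kmol/h.
Outlet amounts (n = n₀ + Σ ν·ξ):
  R: 209 − 1(127.3) − 2(17.15) = 47.44
  V: 787 − 3(127.3) − 2(17.15) = 370.9
  U: 0 + 1(127.3) = 127.3
  Q: 0 + 2(17.15) = 34.3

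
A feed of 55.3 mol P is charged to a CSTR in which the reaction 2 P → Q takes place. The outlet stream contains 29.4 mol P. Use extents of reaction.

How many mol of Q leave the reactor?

For P: n = n₀ − 2ξ → 29.4 = 55.3 − 2ξ, giving ξ = 12.95 mol.
Outlet amounts (n = n₀ + ν ξ):
  P: 55.3 − 2(12.95) = 29.4
  Q: 0 + 1(12.95) = 12.95

12.9 mol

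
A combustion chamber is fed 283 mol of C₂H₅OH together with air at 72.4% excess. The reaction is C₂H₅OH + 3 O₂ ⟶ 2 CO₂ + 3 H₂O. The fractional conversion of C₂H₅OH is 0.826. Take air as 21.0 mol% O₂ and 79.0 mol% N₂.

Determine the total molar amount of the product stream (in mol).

7490 mol

Stoichiometric O₂ = 3 × 283 = 849 mol; O₂ fed = 849 × 1.724 = 1464 mol.
N₂ fed = 1464 × 79/21 = 5506 mol.
Fuel reacted = 0.826 × 283 → ξ = 233.8 mol.
Outlet (n = n₀ + ν ξ):
  C₂H₅OH: 283 − 1(233.8) = 49.24
  O₂: 1464 − 3(233.8) = 762.4
  N₂: 5506 (inert)
  CO₂: 0 + 2(233.8) = 467.5
  H₂O: 0 + 3(233.8) = 701.3
Total out = 49.24 + 762.4 + 5506 + 467.5 + 701.3 = 7487 mol.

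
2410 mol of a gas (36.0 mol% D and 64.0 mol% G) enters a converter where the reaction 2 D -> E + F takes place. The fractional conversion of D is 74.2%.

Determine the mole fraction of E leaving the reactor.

D reacted = 0.742 × 867.6 = 643.8 mol; ν_D = −2, so ξ = 643.8/2 = 321.9 mol.
Outlet amounts (n = n₀ + ν ξ):
  D: 867.6 − 2(321.9) = 223.8
  E: 0 + 1(321.9) = 321.9
  F: 0 + 1(321.9) = 321.9
  G: 1542 (inert)
Total out = 2410 mol; y_E = 321.9 / 2410 = 0.1336.

0.134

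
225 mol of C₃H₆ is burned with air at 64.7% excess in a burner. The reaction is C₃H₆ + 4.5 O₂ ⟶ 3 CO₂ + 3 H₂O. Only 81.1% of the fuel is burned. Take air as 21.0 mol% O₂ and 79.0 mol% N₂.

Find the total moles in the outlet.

Stoichiometric O₂ = 4.5 × 225 = 1012 mol; O₂ fed = 1012 × 1.647 = 1668 mol.
N₂ fed = 1668 × 79/21 = 6273 mol.
Fuel reacted = 0.811 × 225 → ξ = 182.5 mol.
Outlet (n = n₀ + ν ξ):
  C₃H₆: 225 − 1(182.5) = 42.52
  O₂: 1668 − 4.5(182.5) = 846.5
  N₂: 6273 (inert)
  CO₂: 0 + 3(182.5) = 547.4
  H₂O: 0 + 3(182.5) = 547.4
Total out = 42.52 + 846.5 + 6273 + 547.4 + 547.4 = 8257 mol.

8260 mol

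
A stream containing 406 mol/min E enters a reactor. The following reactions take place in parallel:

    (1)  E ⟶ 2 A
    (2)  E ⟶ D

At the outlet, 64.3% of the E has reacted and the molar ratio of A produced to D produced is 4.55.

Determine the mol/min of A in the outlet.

Conversion of E: E consumed = 0.643 × 406 = 261.1 mol/min = 1ξ₁ + 1ξ₂.
Selectivity: 2ξ₁ / (1ξ₂) = 4.55 → ξ₁ = 2.275 ξ₂.
Substitute: (1·2.275 + 1) ξ₂ = 261.1 → ξ₂ = 79.71 mol/min, ξ₁ = 181.3 mol/min.
Outlet amounts (n = n₀ + Σ ν·ξ):
  E: 406 − 1(181.3) − 1(79.71) = 144.9
  A: 0 + 2(181.3) = 362.7
  D: 0 + 1(79.71) = 79.71

363 mol/min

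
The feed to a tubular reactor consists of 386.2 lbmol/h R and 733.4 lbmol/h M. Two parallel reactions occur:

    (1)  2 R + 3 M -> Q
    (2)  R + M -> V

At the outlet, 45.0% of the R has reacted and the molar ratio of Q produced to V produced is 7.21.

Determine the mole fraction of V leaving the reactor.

0.0144

Conversion of R: R consumed = 0.45 × 386.2 = 173.8 lbmol/h = 2ξ₁ + 1ξ₂.
Selectivity: 1ξ₁ / (1ξ₂) = 7.21 → ξ₁ = 7.21 ξ₂.
Substitute: (2·7.21 + 1) ξ₂ = 173.8 → ξ₂ = 11.27 lbmol/h, ξ₁ = 81.26 lbmol/h.
Outlet amounts (n = n₀ + Σ ν·ξ):
  R: 386.2 − 2(81.26) − 1(11.27) = 212.4
  M: 733.4 − 3(81.26) − 1(11.27) = 478.4
  Q: 0 + 1(81.26) = 81.26
  V: 0 + 1(11.27) = 11.27
Total out = 783.3 lbmol/h; y_V = 11.27 / 783.3 = 0.01439.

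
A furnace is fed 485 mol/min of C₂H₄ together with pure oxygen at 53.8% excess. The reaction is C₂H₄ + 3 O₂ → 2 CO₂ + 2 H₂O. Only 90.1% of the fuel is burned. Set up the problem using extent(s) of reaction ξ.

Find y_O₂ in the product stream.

0.34

Stoichiometric O₂ = 3 × 485 = 1455 mol/min; O₂ fed = 1455 × 1.538 = 2238 mol/min.
Fuel reacted = 0.901 × 485 → ξ = 437 mol/min.
Outlet (n = n₀ + ν ξ):
  C₂H₄: 485 − 1(437) = 48.01
  O₂: 2238 − 3(437) = 926.8
  CO₂: 0 + 2(437) = 874
  H₂O: 0 + 2(437) = 874
Total out = 2723 mol/min; y_O₂ = 926.8 / 2723 = 0.3404.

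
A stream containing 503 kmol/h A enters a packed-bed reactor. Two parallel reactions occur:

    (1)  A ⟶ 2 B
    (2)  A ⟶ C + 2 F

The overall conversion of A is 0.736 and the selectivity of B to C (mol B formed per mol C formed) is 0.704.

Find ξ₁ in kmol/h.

Conversion of A: A consumed = 0.736 × 503 = 370.2 kmol/h = 1ξ₁ + 1ξ₂.
Selectivity: 2ξ₁ / (1ξ₂) = 0.704 → ξ₁ = 0.352 ξ₂.
Substitute: (1·0.352 + 1) ξ₂ = 370.2 → ξ₂ = 273.8 kmol/h, ξ₁ = 96.39 kmol/h.
Outlet amounts (n = n₀ + Σ ν·ξ):
  A: 503 − 1(96.39) − 1(273.8) = 132.8
  B: 0 + 2(96.39) = 192.8
  C: 0 + 1(273.8) = 273.8
  F: 0 + 2(273.8) = 547.6

ξ₁ = 96.4 kmol/h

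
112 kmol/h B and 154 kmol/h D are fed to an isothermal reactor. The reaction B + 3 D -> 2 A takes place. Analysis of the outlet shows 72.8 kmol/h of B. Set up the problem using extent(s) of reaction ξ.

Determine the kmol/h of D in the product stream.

For B: n = n₀ − 1ξ → 72.8 = 112 − 1ξ, giving ξ = 39.2 kmol/h.
Outlet amounts (n = n₀ + ν ξ):
  B: 112 − 1(39.2) = 72.8
  D: 154 − 3(39.2) = 36.4
  A: 0 + 2(39.2) = 78.4

36.4 kmol/h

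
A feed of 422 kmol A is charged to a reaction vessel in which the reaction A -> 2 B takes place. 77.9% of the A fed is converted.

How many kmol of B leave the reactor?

657 kmol

A reacted = 0.779 × 422 = 328.7 kmol; ν_A = −1, so ξ = 328.7/1 = 328.7 kmol.
Outlet amounts (n = n₀ + ν ξ):
  A: 422 − 1(328.7) = 93.26
  B: 0 + 2(328.7) = 657.5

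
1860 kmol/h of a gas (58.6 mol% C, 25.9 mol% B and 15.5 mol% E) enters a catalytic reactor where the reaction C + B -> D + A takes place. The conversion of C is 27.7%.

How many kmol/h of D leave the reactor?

302 kmol/h

C reacted = 0.277 × 1090 = 301.9 kmol/h; ν_C = −1, so ξ = 301.9/1 = 301.9 kmol/h.
Outlet amounts (n = n₀ + ν ξ):
  C: 1090 − 1(301.9) = 788
  B: 481.7 − 1(301.9) = 179.8
  D: 0 + 1(301.9) = 301.9
  A: 0 + 1(301.9) = 301.9
  E: 288.3 (inert)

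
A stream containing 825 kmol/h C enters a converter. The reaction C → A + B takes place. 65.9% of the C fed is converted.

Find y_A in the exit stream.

C reacted = 0.659 × 825 = 543.7 kmol/h; ν_C = −1, so ξ = 543.7/1 = 543.7 kmol/h.
Outlet amounts (n = n₀ + ν ξ):
  C: 825 − 1(543.7) = 281.3
  A: 0 + 1(543.7) = 543.7
  B: 0 + 1(543.7) = 543.7
Total out = 1369 kmol/h; y_A = 543.7 / 1369 = 0.3972.

0.397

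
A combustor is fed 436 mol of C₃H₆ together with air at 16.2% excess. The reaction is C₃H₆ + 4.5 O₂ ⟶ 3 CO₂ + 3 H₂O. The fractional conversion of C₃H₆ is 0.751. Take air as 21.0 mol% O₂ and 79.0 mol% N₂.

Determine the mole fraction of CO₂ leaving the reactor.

0.0857

Stoichiometric O₂ = 4.5 × 436 = 1962 mol; O₂ fed = 1962 × 1.162 = 2280 mol.
N₂ fed = 2280 × 79/21 = 8577 mol.
Fuel reacted = 0.751 × 436 → ξ = 327.4 mol.
Outlet (n = n₀ + ν ξ):
  C₃H₆: 436 − 1(327.4) = 108.6
  O₂: 2280 − 4.5(327.4) = 806.4
  N₂: 8577 (inert)
  CO₂: 0 + 3(327.4) = 982.3
  H₂O: 0 + 3(327.4) = 982.3
Total out = 11460 mol; y_CO₂ = 982.3 / 11460 = 0.08575.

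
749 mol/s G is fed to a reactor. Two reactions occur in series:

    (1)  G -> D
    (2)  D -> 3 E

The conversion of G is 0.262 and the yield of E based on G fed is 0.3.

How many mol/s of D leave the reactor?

121 mol/s

Conversion of G: G consumed = 1ξ₁ = 0.262 × 749 → ξ₁ = 196.2 mol/s.
Yield of E: 3ξ₂ / 749 = 0.3 → ξ₂ = 74.9 mol/s.
Outlet amounts (n = n₀ + Σ ν·ξ):
  G: 749 − 1(196.2) = 552.8
  D: 0 + 1(196.2) − 1(74.9) = 121.3
  E: 0 + 3(74.9) = 224.7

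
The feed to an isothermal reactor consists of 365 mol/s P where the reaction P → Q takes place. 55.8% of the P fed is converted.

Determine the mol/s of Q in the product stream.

204 mol/s

P reacted = 0.558 × 365 = 203.7 mol/s; ν_P = −1, so ξ = 203.7/1 = 203.7 mol/s.
Outlet amounts (n = n₀ + ν ξ):
  P: 365 − 1(203.7) = 161.3
  Q: 0 + 1(203.7) = 203.7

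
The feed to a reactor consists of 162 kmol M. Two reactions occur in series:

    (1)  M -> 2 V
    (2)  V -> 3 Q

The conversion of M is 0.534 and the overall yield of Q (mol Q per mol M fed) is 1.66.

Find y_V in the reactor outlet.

0.195

Conversion of M: M consumed = 1ξ₁ = 0.534 × 162 → ξ₁ = 86.51 kmol.
Yield of Q: 3ξ₂ / 162 = 1.66 → ξ₂ = 89.64 kmol.
Outlet amounts (n = n₀ + Σ ν·ξ):
  M: 162 − 1(86.51) = 75.49
  V: 0 + 2(86.51) − 1(89.64) = 83.38
  Q: 0 + 3(89.64) = 268.9
Total out = 427.8 kmol; y_V = 83.38 / 427.8 = 0.1949.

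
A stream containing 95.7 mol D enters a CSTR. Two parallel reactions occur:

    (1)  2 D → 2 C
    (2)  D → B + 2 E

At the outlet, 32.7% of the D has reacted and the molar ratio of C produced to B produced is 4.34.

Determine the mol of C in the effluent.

Conversion of D: D consumed = 0.327 × 95.7 = 31.29 mol = 2ξ₁ + 1ξ₂.
Selectivity: 2ξ₁ / (1ξ₂) = 4.34 → ξ₁ = 2.17 ξ₂.
Substitute: (2·2.17 + 1) ξ₂ = 31.29 → ξ₂ = 5.86 mol, ξ₁ = 12.72 mol.
Outlet amounts (n = n₀ + Σ ν·ξ):
  D: 95.7 − 2(12.72) − 1(5.86) = 64.41
  C: 0 + 2(12.72) = 25.43
  B: 0 + 1(5.86) = 5.86
  E: 0 + 2(5.86) = 11.72

25.4 mol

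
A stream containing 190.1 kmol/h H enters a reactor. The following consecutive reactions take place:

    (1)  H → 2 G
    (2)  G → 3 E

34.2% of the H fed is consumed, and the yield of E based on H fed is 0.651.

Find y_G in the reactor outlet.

0.263

Conversion of H: H consumed = 1ξ₁ = 0.342 × 190.1 → ξ₁ = 65.01 kmol/h.
Yield of E: 3ξ₂ / 190.1 = 0.651 → ξ₂ = 41.25 kmol/h.
Outlet amounts (n = n₀ + Σ ν·ξ):
  H: 190.1 − 1(65.01) = 125.1
  G: 0 + 2(65.01) − 1(41.25) = 88.78
  E: 0 + 3(41.25) = 123.8
Total out = 337.6 kmol/h; y_G = 88.78 / 337.6 = 0.263.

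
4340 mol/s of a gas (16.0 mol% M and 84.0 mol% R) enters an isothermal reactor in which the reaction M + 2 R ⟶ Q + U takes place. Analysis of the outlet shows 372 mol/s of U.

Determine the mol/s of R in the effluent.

2900 mol/s

For U: n = n₀ + 1ξ → 372 = 0 + 1ξ, giving ξ = 372 mol/s.
Outlet amounts (n = n₀ + ν ξ):
  M: 694.4 − 1(372) = 322.4
  R: 3646 − 2(372) = 2902
  Q: 0 + 1(372) = 372
  U: 0 + 1(372) = 372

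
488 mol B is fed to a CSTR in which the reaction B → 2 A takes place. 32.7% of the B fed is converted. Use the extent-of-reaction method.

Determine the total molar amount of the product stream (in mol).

B reacted = 0.327 × 488 = 159.6 mol; ν_B = −1, so ξ = 159.6/1 = 159.6 mol.
Outlet amounts (n = n₀ + ν ξ):
  B: 488 − 1(159.6) = 328.4
  A: 0 + 2(159.6) = 319.2
Total out = 328.4 + 319.2 = 647.6 mol.

648 mol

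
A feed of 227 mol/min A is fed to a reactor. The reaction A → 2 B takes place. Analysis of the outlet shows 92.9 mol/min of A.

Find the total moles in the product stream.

For A: n = n₀ − 1ξ → 92.9 = 227 − 1ξ, giving ξ = 134.1 mol/min.
Outlet amounts (n = n₀ + ν ξ):
  A: 227 − 1(134.1) = 92.9
  B: 0 + 2(134.1) = 268.2
Total out = 92.9 + 268.2 = 361.1 mol/min.

361 mol/min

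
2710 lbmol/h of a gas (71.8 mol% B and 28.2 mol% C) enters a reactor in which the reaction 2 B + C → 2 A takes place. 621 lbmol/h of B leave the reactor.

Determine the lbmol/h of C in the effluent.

102 lbmol/h

For B: n = n₀ − 2ξ → 621 = 1946 − 2ξ, giving ξ = 662.4 lbmol/h.
Outlet amounts (n = n₀ + ν ξ):
  B: 1946 − 2(662.4) = 621
  C: 764.2 − 1(662.4) = 101.8
  A: 0 + 2(662.4) = 1325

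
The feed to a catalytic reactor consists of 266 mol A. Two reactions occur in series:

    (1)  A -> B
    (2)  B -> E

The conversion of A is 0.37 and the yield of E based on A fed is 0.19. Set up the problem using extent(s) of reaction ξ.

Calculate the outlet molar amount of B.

Conversion of A: A consumed = 1ξ₁ = 0.37 × 266 → ξ₁ = 98.42 mol.
Yield of E: 1ξ₂ / 266 = 0.19 → ξ₂ = 50.54 mol.
Outlet amounts (n = n₀ + Σ ν·ξ):
  A: 266 − 1(98.42) = 167.6
  B: 0 + 1(98.42) − 1(50.54) = 47.88
  E: 0 + 1(50.54) = 50.54

47.9 mol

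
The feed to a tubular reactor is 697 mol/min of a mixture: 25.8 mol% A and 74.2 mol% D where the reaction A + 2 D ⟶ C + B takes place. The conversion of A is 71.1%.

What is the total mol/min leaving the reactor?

A reacted = 0.711 × 179.8 = 127.9 mol/min; ν_A = −1, so ξ = 127.9/1 = 127.9 mol/min.
Outlet amounts (n = n₀ + ν ξ):
  A: 179.8 − 1(127.9) = 51.97
  D: 517.2 − 2(127.9) = 261.5
  C: 0 + 1(127.9) = 127.9
  B: 0 + 1(127.9) = 127.9
Total out = 51.97 + 261.5 + 127.9 + 127.9 = 569.1 mol/min.

569 mol/min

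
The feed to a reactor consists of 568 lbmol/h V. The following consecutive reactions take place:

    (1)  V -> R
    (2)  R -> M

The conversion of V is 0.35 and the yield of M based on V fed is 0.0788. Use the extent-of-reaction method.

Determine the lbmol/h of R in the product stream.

Conversion of V: V consumed = 1ξ₁ = 0.35 × 568 → ξ₁ = 198.8 lbmol/h.
Yield of M: 1ξ₂ / 568 = 0.0788 → ξ₂ = 44.76 lbmol/h.
Outlet amounts (n = n₀ + Σ ν·ξ):
  V: 568 − 1(198.8) = 369.2
  R: 0 + 1(198.8) − 1(44.76) = 154
  M: 0 + 1(44.76) = 44.76

154 lbmol/h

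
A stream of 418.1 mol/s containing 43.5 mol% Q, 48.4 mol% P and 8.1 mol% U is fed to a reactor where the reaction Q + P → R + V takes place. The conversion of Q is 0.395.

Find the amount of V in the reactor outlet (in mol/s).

71.8 mol/s

Q reacted = 0.395 × 181.9 = 71.84 mol/s; ν_Q = −1, so ξ = 71.84/1 = 71.84 mol/s.
Outlet amounts (n = n₀ + ν ξ):
  Q: 181.9 − 1(71.84) = 110
  P: 202.4 − 1(71.84) = 130.5
  R: 0 + 1(71.84) = 71.84
  V: 0 + 1(71.84) = 71.84
  U: 33.87 (inert)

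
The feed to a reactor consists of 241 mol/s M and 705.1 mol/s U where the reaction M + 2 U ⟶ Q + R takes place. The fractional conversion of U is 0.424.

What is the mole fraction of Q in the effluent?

U reacted = 0.424 × 705.1 = 299 mol/s; ν_U = −2, so ξ = 299/2 = 149.5 mol/s.
Outlet amounts (n = n₀ + ν ξ):
  M: 241 − 1(149.5) = 91.52
  U: 705.1 − 2(149.5) = 406.1
  Q: 0 + 1(149.5) = 149.5
  R: 0 + 1(149.5) = 149.5
Total out = 796.6 mol/s; y_Q = 149.5 / 796.6 = 0.1876.

0.188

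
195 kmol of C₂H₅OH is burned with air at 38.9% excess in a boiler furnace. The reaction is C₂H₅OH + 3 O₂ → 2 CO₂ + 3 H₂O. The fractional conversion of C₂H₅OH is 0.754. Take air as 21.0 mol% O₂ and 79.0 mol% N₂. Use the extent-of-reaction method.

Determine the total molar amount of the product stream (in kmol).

4210 kmol

Stoichiometric O₂ = 3 × 195 = 585 kmol; O₂ fed = 585 × 1.389 = 812.6 kmol.
N₂ fed = 812.6 × 79/21 = 3057 kmol.
Fuel reacted = 0.754 × 195 → ξ = 147 kmol.
Outlet (n = n₀ + ν ξ):
  C₂H₅OH: 195 − 1(147) = 47.97
  O₂: 812.6 − 3(147) = 371.5
  N₂: 3057 (inert)
  CO₂: 0 + 2(147) = 294.1
  H₂O: 0 + 3(147) = 441.1
Total out = 47.97 + 371.5 + 3057 + 294.1 + 441.1 = 4211 kmol.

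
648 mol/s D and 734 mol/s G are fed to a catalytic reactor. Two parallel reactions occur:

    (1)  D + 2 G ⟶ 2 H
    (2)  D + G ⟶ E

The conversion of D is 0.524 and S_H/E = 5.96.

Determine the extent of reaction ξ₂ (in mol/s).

Conversion of D: D consumed = 0.524 × 648 = 339.6 mol/s = 1ξ₁ + 1ξ₂.
Selectivity: 2ξ₁ / (1ξ₂) = 5.96 → ξ₁ = 2.98 ξ₂.
Substitute: (1·2.98 + 1) ξ₂ = 339.6 → ξ₂ = 85.31 mol/s, ξ₁ = 254.2 mol/s.
Outlet amounts (n = n₀ + Σ ν·ξ):
  D: 648 − 1(254.2) − 1(85.31) = 308.4
  G: 734 − 2(254.2) − 1(85.31) = 140.2
  H: 0 + 2(254.2) = 508.5
  E: 0 + 1(85.31) = 85.31

ξ₂ = 85.3 mol/s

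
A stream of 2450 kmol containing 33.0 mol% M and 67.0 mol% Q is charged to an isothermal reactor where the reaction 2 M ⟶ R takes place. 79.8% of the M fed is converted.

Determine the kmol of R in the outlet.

M reacted = 0.798 × 808.5 = 645.2 kmol; ν_M = −2, so ξ = 645.2/2 = 322.6 kmol.
Outlet amounts (n = n₀ + ν ξ):
  M: 808.5 − 2(322.6) = 163.3
  R: 0 + 1(322.6) = 322.6
  Q: 1642 (inert)

323 kmol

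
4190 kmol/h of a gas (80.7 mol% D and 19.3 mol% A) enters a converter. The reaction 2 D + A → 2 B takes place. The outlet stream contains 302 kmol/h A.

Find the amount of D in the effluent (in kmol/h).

2370 kmol/h

For A: n = n₀ − 1ξ → 302 = 808.7 − 1ξ, giving ξ = 506.7 kmol/h.
Outlet amounts (n = n₀ + ν ξ):
  D: 3381 − 2(506.7) = 2368
  A: 808.7 − 1(506.7) = 302
  B: 0 + 2(506.7) = 1013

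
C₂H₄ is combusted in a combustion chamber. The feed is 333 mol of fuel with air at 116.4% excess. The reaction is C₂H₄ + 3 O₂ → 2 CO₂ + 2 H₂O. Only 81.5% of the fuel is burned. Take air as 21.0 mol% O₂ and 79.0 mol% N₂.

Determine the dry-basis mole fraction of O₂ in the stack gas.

0.134

Stoichiometric O₂ = 3 × 333 = 999 mol; O₂ fed = 999 × 2.164 = 2162 mol.
N₂ fed = 2162 × 79/21 = 8133 mol.
Fuel reacted = 0.815 × 333 → ξ = 271.4 mol.
Outlet (n = n₀ + ν ξ):
  C₂H₄: 333 − 1(271.4) = 61.61
  O₂: 2162 − 3(271.4) = 1348
  N₂: 8133 (inert)
  CO₂: 0 + 2(271.4) = 542.8
  H₂O: 0 + 2(271.4) = 542.8
Dry total = 10080 mol; y_O₂ (dry) = 1348 / 10080 = 0.1336.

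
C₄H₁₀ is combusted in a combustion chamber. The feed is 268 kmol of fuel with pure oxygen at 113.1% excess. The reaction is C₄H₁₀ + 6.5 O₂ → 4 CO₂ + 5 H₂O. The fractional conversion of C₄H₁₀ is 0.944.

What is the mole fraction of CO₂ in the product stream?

0.232

Stoichiometric O₂ = 6.5 × 268 = 1742 kmol; O₂ fed = 1742 × 2.131 = 3712 kmol.
Fuel reacted = 0.944 × 268 → ξ = 253 kmol.
Outlet (n = n₀ + ν ξ):
  C₄H₁₀: 268 − 1(253) = 15.01
  O₂: 3712 − 6.5(253) = 2068
  CO₂: 0 + 4(253) = 1012
  H₂O: 0 + 5(253) = 1265
Total out = 4360 kmol; y_CO₂ = 1012 / 4360 = 0.2321.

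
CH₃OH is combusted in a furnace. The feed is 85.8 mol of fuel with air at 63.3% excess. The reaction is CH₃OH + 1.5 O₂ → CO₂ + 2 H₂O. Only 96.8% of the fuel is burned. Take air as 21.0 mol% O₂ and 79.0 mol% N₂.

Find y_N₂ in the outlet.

0.701

Stoichiometric O₂ = 1.5 × 85.8 = 128.7 mol; O₂ fed = 128.7 × 1.633 = 210.2 mol.
N₂ fed = 210.2 × 79/21 = 790.6 mol.
Fuel reacted = 0.968 × 85.8 → ξ = 83.05 mol.
Outlet (n = n₀ + ν ξ):
  CH₃OH: 85.8 − 1(83.05) = 2.746
  O₂: 210.2 − 1.5(83.05) = 85.59
  N₂: 790.6 (inert)
  CO₂: 0 + 1(83.05) = 83.05
  H₂O: 0 + 2(83.05) = 166.1
Total out = 1128 mol; y_N₂ = 790.6 / 1128 = 0.7008.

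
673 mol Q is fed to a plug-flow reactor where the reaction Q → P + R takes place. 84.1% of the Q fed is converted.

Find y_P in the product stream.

Q reacted = 0.841 × 673 = 566 mol; ν_Q = −1, so ξ = 566/1 = 566 mol.
Outlet amounts (n = n₀ + ν ξ):
  Q: 673 − 1(566) = 107
  P: 0 + 1(566) = 566
  R: 0 + 1(566) = 566
Total out = 1239 mol; y_P = 566 / 1239 = 0.4568.

0.457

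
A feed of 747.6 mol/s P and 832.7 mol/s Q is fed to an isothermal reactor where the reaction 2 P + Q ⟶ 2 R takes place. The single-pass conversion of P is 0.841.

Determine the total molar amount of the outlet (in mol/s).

P reacted = 0.841 × 747.6 = 628.7 mol/s; ν_P = −2, so ξ = 628.7/2 = 314.4 mol/s.
Outlet amounts (n = n₀ + ν ξ):
  P: 747.6 − 2(314.4) = 118.9
  Q: 832.7 − 1(314.4) = 518.3
  R: 0 + 2(314.4) = 628.7
Total out = 118.9 + 518.3 + 628.7 = 1266 mol/s.

1270 mol/s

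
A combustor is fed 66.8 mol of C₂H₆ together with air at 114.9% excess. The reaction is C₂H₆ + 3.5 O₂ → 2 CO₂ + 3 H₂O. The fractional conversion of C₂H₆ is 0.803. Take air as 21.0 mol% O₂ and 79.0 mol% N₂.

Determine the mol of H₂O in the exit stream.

Stoichiometric O₂ = 3.5 × 66.8 = 233.8 mol; O₂ fed = 233.8 × 2.149 = 502.4 mol.
N₂ fed = 502.4 × 79/21 = 1890 mol.
Fuel reacted = 0.803 × 66.8 → ξ = 53.64 mol.
Outlet (n = n₀ + ν ξ):
  C₂H₆: 66.8 − 1(53.64) = 13.16
  O₂: 502.4 − 3.5(53.64) = 314.7
  N₂: 1890 (inert)
  CO₂: 0 + 2(53.64) = 107.3
  H₂O: 0 + 3(53.64) = 160.9

161 mol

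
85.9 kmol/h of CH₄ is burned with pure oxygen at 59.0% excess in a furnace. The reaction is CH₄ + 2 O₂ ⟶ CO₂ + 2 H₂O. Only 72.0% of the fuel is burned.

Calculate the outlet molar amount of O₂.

Stoichiometric O₂ = 2 × 85.9 = 171.8 kmol/h; O₂ fed = 171.8 × 1.590 = 273.2 kmol/h.
Fuel reacted = 0.72 × 85.9 → ξ = 61.85 kmol/h.
Outlet (n = n₀ + ν ξ):
  CH₄: 85.9 − 1(61.85) = 24.05
  O₂: 273.2 − 2(61.85) = 149.5
  CO₂: 0 + 1(61.85) = 61.85
  H₂O: 0 + 2(61.85) = 123.7

149 kmol/h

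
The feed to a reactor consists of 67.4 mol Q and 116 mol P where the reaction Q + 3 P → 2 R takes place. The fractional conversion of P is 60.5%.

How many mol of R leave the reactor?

P reacted = 0.605 × 116 = 70.18 mol; ν_P = −3, so ξ = 70.18/3 = 23.39 mol.
Outlet amounts (n = n₀ + ν ξ):
  Q: 67.4 − 1(23.39) = 44.01
  P: 116 − 3(23.39) = 45.82
  R: 0 + 2(23.39) = 46.79

46.8 mol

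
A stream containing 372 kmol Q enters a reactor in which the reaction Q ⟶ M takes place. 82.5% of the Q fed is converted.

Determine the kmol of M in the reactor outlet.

307 kmol

Q reacted = 0.825 × 372 = 306.9 kmol; ν_Q = −1, so ξ = 306.9/1 = 306.9 kmol.
Outlet amounts (n = n₀ + ν ξ):
  Q: 372 − 1(306.9) = 65.1
  M: 0 + 1(306.9) = 306.9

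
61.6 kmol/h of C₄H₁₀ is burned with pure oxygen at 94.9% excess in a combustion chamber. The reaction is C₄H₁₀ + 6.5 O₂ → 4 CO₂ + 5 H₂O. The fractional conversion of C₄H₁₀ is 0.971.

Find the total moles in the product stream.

Stoichiometric O₂ = 6.5 × 61.6 = 400.4 kmol/h; O₂ fed = 400.4 × 1.949 = 780.4 kmol/h.
Fuel reacted = 0.971 × 61.6 → ξ = 59.81 kmol/h.
Outlet (n = n₀ + ν ξ):
  C₄H₁₀: 61.6 − 1(59.81) = 1.786
  O₂: 780.4 − 6.5(59.81) = 391.6
  CO₂: 0 + 4(59.81) = 239.3
  H₂O: 0 + 5(59.81) = 299.1
Total out = 1.786 + 391.6 + 239.3 + 299.1 = 931.7 kmol/h.

932 kmol/h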